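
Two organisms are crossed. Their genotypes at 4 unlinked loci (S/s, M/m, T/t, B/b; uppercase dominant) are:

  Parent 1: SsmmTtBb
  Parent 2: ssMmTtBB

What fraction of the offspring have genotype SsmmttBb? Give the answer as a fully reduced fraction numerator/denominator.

SsmmTtBb gametes: SmTB×2, SmTb×2, SmtB×2, Smtb×2, smTB×2, smTb×2, smtB×2, smtb×2
ssMmTtBB gametes: sMTB×4, sMtB×4, smTB×4, smtB×4
SsmmTtBb×ssMmTtBB grid (16·16=256): SsMmTTBB=8 SsMmTTBb=8 SsMmTtBB=16 SsMmTtBb=16 SsMmttBB=8 SsMmttBb=8 SsmmTTBB=8 SsmmTTBb=8 SsmmTtBB=16 SsmmTtBb=16 SsmmttBB=8 SsmmttBb=8 ssMmTTBB=8 ssMmTTBb=8 ssMmTtBB=16 ssMmTtBb=16 ssMmttBB=8 ssMmttBb=8 ssmmTTBB=8 ssmmTTBb=8 ssmmTtBB=16 ssmmTtBb=16 ssmmttBB=8 ssmmttBb=8
SsmmttBb hits 8/256; gcd=8; 8÷8/256÷8 = 1/32

P(SsmmttBb) = 1/32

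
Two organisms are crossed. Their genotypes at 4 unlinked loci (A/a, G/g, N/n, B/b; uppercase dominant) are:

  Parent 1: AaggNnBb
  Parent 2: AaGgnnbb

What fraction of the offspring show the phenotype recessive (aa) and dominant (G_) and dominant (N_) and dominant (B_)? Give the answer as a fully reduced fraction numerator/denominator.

AaggNnBb gametes: AgNB×2, AgNb×2, AgnB×2, Agnb×2, agNB×2, agNb×2, agnB×2, agnb×2
AaGgnnbb gametes: AGnb×4, Agnb×4, aGnb×4, agnb×4
AaggNnBb×AaGgnnbb grid (16·16=256): AAGgNnBb=8 AAGgNnbb=8 AAGgnnBb=8 AAGgnnbb=8 AAggNnBb=8 AAggNnbb=8 AAggnnBb=8 AAggnnbb=8 AaGgNnBb=16 AaGgNnbb=16 AaGgnnBb=16 AaGgnnbb=16 AaggNnBb=16 AaggNnbb=16 AaggnnBb=16 Aaggnnbb=16 aaGgNnBb=8 aaGgNnbb=8 aaGgnnBb=8 aaGgnnbb=8 aaggNnBb=8 aaggNnbb=8 aaggnnBb=8 aaggnnbb=8
aa G_ N_ B_ hits 8/256; gcd=8; 8÷8/256÷8 = 1/32

P(aa G_ N_ B_) = 1/32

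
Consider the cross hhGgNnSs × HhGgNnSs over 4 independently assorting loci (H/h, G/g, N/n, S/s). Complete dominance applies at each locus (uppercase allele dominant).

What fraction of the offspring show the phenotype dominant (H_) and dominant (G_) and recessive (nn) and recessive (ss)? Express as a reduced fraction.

hhGgNnSs gametes: hGNS×2, hGNs×2, hGnS×2, hGns×2, hgNS×2, hgNs×2, hgnS×2, hgns×2
HhGgNnSs gametes: HGNS×1, HGNs×1, HGnS×1, HGns×1, HgNS×1, HgNs×1, HgnS×1, Hgns×1, hGNS×1, hGNs×1, hGnS×1, hGns×1, hgNS×1, hgNs×1, hgnS×1, hgns×1
hhGgNnSs×HhGgNnSs grid (16·16=256): HhGGNNSS=2 HhGGNNSs=4 HhGGNNss=2 HhGGNnSS=4 HhGGNnSs=8 HhGGNnss=4 HhGGnnSS=2 HhGGnnSs=4 HhGGnnss=2 HhGgNNSS=4 HhGgNNSs=8 HhGgNNss=4 HhGgNnSS=8 HhGgNnSs=16 HhGgNnss=8 HhGgnnSS=4 HhGgnnSs=8 HhGgnnss=4 HhggNNSS=2 HhggNNSs=4 HhggNNss=2 HhggNnSS=4 HhggNnSs=8 HhggNnss=4 HhggnnSS=2 HhggnnSs=4 Hhggnnss=2 hhGGNNSS=2 hhGGNNSs=4 hhGGNNss=2 hhGGNnSS=4 hhGGNnSs=8 hhGGNnss=4 hhGGnnSS=2 hhGGnnSs=4 hhGGnnss=2 hhGgNNSS=4 hhGgNNSs=8 hhGgNNss=4 hhGgNnSS=8 hhGgNnSs=16 hhGgNnss=8 hhGgnnSS=4 hhGgnnSs=8 hhGgnnss=4 hhggNNSS=2 hhggNNSs=4 hhggNNss=2 hhggNnSS=4 hhggNnSs=8 hhggNnss=4 hhggnnSS=2 hhggnnSs=4 hhggnnss=2
H_ G_ nn ss hits 6/256; gcd=2; 6÷2/256÷2 = 3/128

P(H_ G_ nn ss) = 3/128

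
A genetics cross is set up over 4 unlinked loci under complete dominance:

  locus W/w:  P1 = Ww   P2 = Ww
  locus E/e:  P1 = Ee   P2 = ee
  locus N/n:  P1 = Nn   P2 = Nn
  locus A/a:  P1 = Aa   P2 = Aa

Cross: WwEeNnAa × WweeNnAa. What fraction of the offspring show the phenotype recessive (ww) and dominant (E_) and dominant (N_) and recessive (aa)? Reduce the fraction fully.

P(ww E_ N_ aa) = 3/128

WwEeNnAa gametes: WENA×1, WENa×1, WEnA×1, WEna×1, WeNA×1, WeNa×1, WenA×1, Wena×1, wENA×1, wENa×1, wEnA×1, wEna×1, weNA×1, weNa×1, wenA×1, wena×1
WweeNnAa gametes: WeNA×2, WeNa×2, WenA×2, Wena×2, weNA×2, weNa×2, wenA×2, wena×2
WwEeNnAa×WweeNnAa grid (16·16=256): WWEeNNAA=2 WWEeNNAa=4 WWEeNNaa=2 WWEeNnAA=4 WWEeNnAa=8 WWEeNnaa=4 WWEennAA=2 WWEennAa=4 WWEennaa=2 WWeeNNAA=2 WWeeNNAa=4 WWeeNNaa=2 WWeeNnAA=4 WWeeNnAa=8 WWeeNnaa=4 WWeennAA=2 WWeennAa=4 WWeennaa=2 WwEeNNAA=4 WwEeNNAa=8 WwEeNNaa=4 WwEeNnAA=8 WwEeNnAa=16 WwEeNnaa=8 WwEennAA=4 WwEennAa=8 WwEennaa=4 WweeNNAA=4 WweeNNAa=8 WweeNNaa=4 WweeNnAA=8 WweeNnAa=16 WweeNnaa=8 WweennAA=4 WweennAa=8 Wweennaa=4 wwEeNNAA=2 wwEeNNAa=4 wwEeNNaa=2 wwEeNnAA=4 wwEeNnAa=8 wwEeNnaa=4 wwEennAA=2 wwEennAa=4 wwEennaa=2 wweeNNAA=2 wweeNNAa=4 wweeNNaa=2 wweeNnAA=4 wweeNnAa=8 wweeNnaa=4 wweennAA=2 wweennAa=4 wweennaa=2
ww E_ N_ aa hits 6/256; gcd=2; 6÷2/256÷2 = 3/128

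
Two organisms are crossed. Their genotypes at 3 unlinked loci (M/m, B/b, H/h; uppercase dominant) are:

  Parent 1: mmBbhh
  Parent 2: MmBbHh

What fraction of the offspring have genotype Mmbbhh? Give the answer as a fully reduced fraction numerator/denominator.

mmBbhh gametes: mBh×4, mbh×4
MmBbHh gametes: MBH×1, MBh×1, MbH×1, Mbh×1, mBH×1, mBh×1, mbH×1, mbh×1
mmBbhh×MmBbHh grid (8·8=64): MmBBHh=4 MmBBhh=4 MmBbHh=8 MmBbhh=8 MmbbHh=4 Mmbbhh=4 mmBBHh=4 mmBBhh=4 mmBbHh=8 mmBbhh=8 mmbbHh=4 mmbbhh=4
Mmbbhh hits 4/64; gcd=4; 4÷4/64÷4 = 1/16

P(Mmbbhh) = 1/16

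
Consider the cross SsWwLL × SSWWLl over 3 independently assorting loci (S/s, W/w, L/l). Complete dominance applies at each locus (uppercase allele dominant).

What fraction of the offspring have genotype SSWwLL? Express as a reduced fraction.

SsWwLL gametes: SWL×2, SwL×2, sWL×2, swL×2
SSWWLl gametes: SWL×4, SWl×4
SsWwLL×SSWWLl grid (8·8=64): SSWWLL=8 SSWWLl=8 SSWwLL=8 SSWwLl=8 SsWWLL=8 SsWWLl=8 SsWwLL=8 SsWwLl=8
SSWwLL hits 8/64; gcd=8; 8÷8/64÷8 = 1/8

P(SSWwLL) = 1/8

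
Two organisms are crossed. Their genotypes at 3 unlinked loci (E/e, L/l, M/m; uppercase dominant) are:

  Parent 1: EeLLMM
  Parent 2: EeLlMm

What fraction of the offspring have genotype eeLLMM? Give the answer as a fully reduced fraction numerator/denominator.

EeLLMM gametes: ELM×4, eLM×4
EeLlMm gametes: ELM×1, ELm×1, ElM×1, Elm×1, eLM×1, eLm×1, elM×1, elm×1
EeLLMM×EeLlMm grid (8·8=64): EELLMM=4 EELLMm=4 EELlMM=4 EELlMm=4 EeLLMM=8 EeLLMm=8 EeLlMM=8 EeLlMm=8 eeLLMM=4 eeLLMm=4 eeLlMM=4 eeLlMm=4
eeLLMM hits 4/64; gcd=4; 4÷4/64÷4 = 1/16

P(eeLLMM) = 1/16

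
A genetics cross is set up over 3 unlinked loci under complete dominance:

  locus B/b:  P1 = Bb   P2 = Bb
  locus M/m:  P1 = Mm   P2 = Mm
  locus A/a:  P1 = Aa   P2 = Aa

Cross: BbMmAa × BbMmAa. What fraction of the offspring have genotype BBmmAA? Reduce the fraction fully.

BbMmAa gametes: BMA×1, BMa×1, BmA×1, Bma×1, bMA×1, bMa×1, bmA×1, bma×1
BbMmAa gametes: BMA×1, BMa×1, BmA×1, Bma×1, bMA×1, bMa×1, bmA×1, bma×1
BbMmAa×BbMmAa grid (8·8=64): BBMMAA=1 BBMMAa=2 BBMMaa=1 BBMmAA=2 BBMmAa=4 BBMmaa=2 BBmmAA=1 BBmmAa=2 BBmmaa=1 BbMMAA=2 BbMMAa=4 BbMMaa=2 BbMmAA=4 BbMmAa=8 BbMmaa=4 BbmmAA=2 BbmmAa=4 Bbmmaa=2 bbMMAA=1 bbMMAa=2 bbMMaa=1 bbMmAA=2 bbMmAa=4 bbMmaa=2 bbmmAA=1 bbmmAa=2 bbmmaa=1
BBmmAA hits 1/64; gcd=1; 1÷1/64÷1 = 1/64

P(BBmmAA) = 1/64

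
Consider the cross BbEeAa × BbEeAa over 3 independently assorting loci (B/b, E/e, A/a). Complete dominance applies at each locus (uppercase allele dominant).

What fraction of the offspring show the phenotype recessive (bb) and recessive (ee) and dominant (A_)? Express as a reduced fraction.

BbEeAa gametes: BEA×1, BEa×1, BeA×1, Bea×1, bEA×1, bEa×1, beA×1, bea×1
BbEeAa gametes: BEA×1, BEa×1, BeA×1, Bea×1, bEA×1, bEa×1, beA×1, bea×1
BbEeAa×BbEeAa grid (8·8=64): BBEEAA=1 BBEEAa=2 BBEEaa=1 BBEeAA=2 BBEeAa=4 BBEeaa=2 BBeeAA=1 BBeeAa=2 BBeeaa=1 BbEEAA=2 BbEEAa=4 BbEEaa=2 BbEeAA=4 BbEeAa=8 BbEeaa=4 BbeeAA=2 BbeeAa=4 Bbeeaa=2 bbEEAA=1 bbEEAa=2 bbEEaa=1 bbEeAA=2 bbEeAa=4 bbEeaa=2 bbeeAA=1 bbeeAa=2 bbeeaa=1
bb ee A_ hits 3/64; gcd=1; 3÷1/64÷1 = 3/64

P(bb ee A_) = 3/64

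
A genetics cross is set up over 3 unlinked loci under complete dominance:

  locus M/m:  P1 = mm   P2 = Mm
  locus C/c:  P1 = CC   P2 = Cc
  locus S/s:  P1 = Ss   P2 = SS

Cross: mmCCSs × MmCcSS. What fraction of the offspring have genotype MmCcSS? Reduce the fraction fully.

P(MmCcSS) = 1/8

mmCCSs gametes: mCS×4, mCs×4
MmCcSS gametes: MCS×2, McS×2, mCS×2, mcS×2
mmCCSs×MmCcSS grid (8·8=64): MmCCSS=8 MmCCSs=8 MmCcSS=8 MmCcSs=8 mmCCSS=8 mmCCSs=8 mmCcSS=8 mmCcSs=8
MmCcSS hits 8/64; gcd=8; 8÷8/64÷8 = 1/8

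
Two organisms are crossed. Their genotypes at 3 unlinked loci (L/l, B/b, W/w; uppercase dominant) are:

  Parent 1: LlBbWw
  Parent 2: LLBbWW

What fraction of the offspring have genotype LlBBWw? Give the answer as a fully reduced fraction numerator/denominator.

P(LlBBWw) = 1/16

LlBbWw gametes: LBW×1, LBw×1, LbW×1, Lbw×1, lBW×1, lBw×1, lbW×1, lbw×1
LLBbWW gametes: LBW×4, LbW×4
LlBbWw×LLBbWW grid (8·8=64): LLBBWW=4 LLBBWw=4 LLBbWW=8 LLBbWw=8 LLbbWW=4 LLbbWw=4 LlBBWW=4 LlBBWw=4 LlBbWW=8 LlBbWw=8 LlbbWW=4 LlbbWw=4
LlBBWw hits 4/64; gcd=4; 4÷4/64÷4 = 1/16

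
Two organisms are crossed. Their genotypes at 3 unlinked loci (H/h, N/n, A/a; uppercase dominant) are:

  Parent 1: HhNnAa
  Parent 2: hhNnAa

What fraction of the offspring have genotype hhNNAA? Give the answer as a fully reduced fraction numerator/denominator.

P(hhNNAA) = 1/32

HhNnAa gametes: HNA×1, HNa×1, HnA×1, Hna×1, hNA×1, hNa×1, hnA×1, hna×1
hhNnAa gametes: hNA×2, hNa×2, hnA×2, hna×2
HhNnAa×hhNnAa grid (8·8=64): HhNNAA=2 HhNNAa=4 HhNNaa=2 HhNnAA=4 HhNnAa=8 HhNnaa=4 HhnnAA=2 HhnnAa=4 Hhnnaa=2 hhNNAA=2 hhNNAa=4 hhNNaa=2 hhNnAA=4 hhNnAa=8 hhNnaa=4 hhnnAA=2 hhnnAa=4 hhnnaa=2
hhNNAA hits 2/64; gcd=2; 2÷2/64÷2 = 1/32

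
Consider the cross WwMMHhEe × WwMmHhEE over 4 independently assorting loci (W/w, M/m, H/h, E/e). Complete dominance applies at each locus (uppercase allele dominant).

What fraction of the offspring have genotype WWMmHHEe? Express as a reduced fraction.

WwMMHhEe gametes: WMHE×2, WMHe×2, WMhE×2, WMhe×2, wMHE×2, wMHe×2, wMhE×2, wMhe×2
WwMmHhEE gametes: WMHE×2, WMhE×2, WmHE×2, WmhE×2, wMHE×2, wMhE×2, wmHE×2, wmhE×2
WwMMHhEe×WwMmHhEE grid (16·16=256): WWMMHHEE=4 WWMMHHEe=4 WWMMHhEE=8 WWMMHhEe=8 WWMMhhEE=4 WWMMhhEe=4 WWMmHHEE=4 WWMmHHEe=4 WWMmHhEE=8 WWMmHhEe=8 WWMmhhEE=4 WWMmhhEe=4 WwMMHHEE=8 WwMMHHEe=8 WwMMHhEE=16 WwMMHhEe=16 WwMMhhEE=8 WwMMhhEe=8 WwMmHHEE=8 WwMmHHEe=8 WwMmHhEE=16 WwMmHhEe=16 WwMmhhEE=8 WwMmhhEe=8 wwMMHHEE=4 wwMMHHEe=4 wwMMHhEE=8 wwMMHhEe=8 wwMMhhEE=4 wwMMhhEe=4 wwMmHHEE=4 wwMmHHEe=4 wwMmHhEE=8 wwMmHhEe=8 wwMmhhEE=4 wwMmhhEe=4
WWMmHHEe hits 4/256; gcd=4; 4÷4/256÷4 = 1/64

P(WWMmHHEe) = 1/64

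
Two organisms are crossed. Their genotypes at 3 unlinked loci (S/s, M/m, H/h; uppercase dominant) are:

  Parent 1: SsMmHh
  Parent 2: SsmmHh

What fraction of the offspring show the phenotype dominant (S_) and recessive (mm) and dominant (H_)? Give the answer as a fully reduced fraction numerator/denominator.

SsMmHh gametes: SMH×1, SMh×1, SmH×1, Smh×1, sMH×1, sMh×1, smH×1, smh×1
SsmmHh gametes: SmH×2, Smh×2, smH×2, smh×2
SsMmHh×SsmmHh grid (8·8=64): SSMmHH=2 SSMmHh=4 SSMmhh=2 SSmmHH=2 SSmmHh=4 SSmmhh=2 SsMmHH=4 SsMmHh=8 SsMmhh=4 SsmmHH=4 SsmmHh=8 Ssmmhh=4 ssMmHH=2 ssMmHh=4 ssMmhh=2 ssmmHH=2 ssmmHh=4 ssmmhh=2
S_ mm H_ hits 18/64; gcd=2; 18÷2/64÷2 = 9/32

P(S_ mm H_) = 9/32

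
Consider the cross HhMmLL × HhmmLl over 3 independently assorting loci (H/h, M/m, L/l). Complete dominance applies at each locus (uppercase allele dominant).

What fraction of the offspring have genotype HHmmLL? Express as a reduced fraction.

P(HHmmLL) = 1/16

HhMmLL gametes: HML×2, HmL×2, hML×2, hmL×2
HhmmLl gametes: HmL×2, Hml×2, hmL×2, hml×2
HhMmLL×HhmmLl grid (8·8=64): HHMmLL=4 HHMmLl=4 HHmmLL=4 HHmmLl=4 HhMmLL=8 HhMmLl=8 HhmmLL=8 HhmmLl=8 hhMmLL=4 hhMmLl=4 hhmmLL=4 hhmmLl=4
HHmmLL hits 4/64; gcd=4; 4÷4/64÷4 = 1/16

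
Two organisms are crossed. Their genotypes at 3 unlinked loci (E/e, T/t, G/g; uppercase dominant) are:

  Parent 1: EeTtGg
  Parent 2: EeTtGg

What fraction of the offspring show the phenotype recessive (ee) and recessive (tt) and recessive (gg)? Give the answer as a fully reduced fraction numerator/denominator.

P(ee tt gg) = 1/64

EeTtGg gametes: ETG×1, ETg×1, EtG×1, Etg×1, eTG×1, eTg×1, etG×1, etg×1
EeTtGg gametes: ETG×1, ETg×1, EtG×1, Etg×1, eTG×1, eTg×1, etG×1, etg×1
EeTtGg×EeTtGg grid (8·8=64): EETTGG=1 EETTGg=2 EETTgg=1 EETtGG=2 EETtGg=4 EETtgg=2 EEttGG=1 EEttGg=2 EEttgg=1 EeTTGG=2 EeTTGg=4 EeTTgg=2 EeTtGG=4 EeTtGg=8 EeTtgg=4 EettGG=2 EettGg=4 Eettgg=2 eeTTGG=1 eeTTGg=2 eeTTgg=1 eeTtGG=2 eeTtGg=4 eeTtgg=2 eettGG=1 eettGg=2 eettgg=1
ee tt gg hits 1/64; gcd=1; 1÷1/64÷1 = 1/64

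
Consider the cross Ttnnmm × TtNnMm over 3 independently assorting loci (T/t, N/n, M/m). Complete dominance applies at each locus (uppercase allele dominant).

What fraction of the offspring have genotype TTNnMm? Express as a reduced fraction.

P(TTNnMm) = 1/16

Ttnnmm gametes: Tnm×4, tnm×4
TtNnMm gametes: TNM×1, TNm×1, TnM×1, Tnm×1, tNM×1, tNm×1, tnM×1, tnm×1
Ttnnmm×TtNnMm grid (8·8=64): TTNnMm=4 TTNnmm=4 TTnnMm=4 TTnnmm=4 TtNnMm=8 TtNnmm=8 TtnnMm=8 Ttnnmm=8 ttNnMm=4 ttNnmm=4 ttnnMm=4 ttnnmm=4
TTNnMm hits 4/64; gcd=4; 4÷4/64÷4 = 1/16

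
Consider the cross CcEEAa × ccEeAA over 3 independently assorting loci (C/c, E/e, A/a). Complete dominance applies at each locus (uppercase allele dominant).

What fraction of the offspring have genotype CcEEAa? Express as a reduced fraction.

CcEEAa gametes: CEA×2, CEa×2, cEA×2, cEa×2
ccEeAA gametes: cEA×4, ceA×4
CcEEAa×ccEeAA grid (8·8=64): CcEEAA=8 CcEEAa=8 CcEeAA=8 CcEeAa=8 ccEEAA=8 ccEEAa=8 ccEeAA=8 ccEeAa=8
CcEEAa hits 8/64; gcd=8; 8÷8/64÷8 = 1/8

P(CcEEAa) = 1/8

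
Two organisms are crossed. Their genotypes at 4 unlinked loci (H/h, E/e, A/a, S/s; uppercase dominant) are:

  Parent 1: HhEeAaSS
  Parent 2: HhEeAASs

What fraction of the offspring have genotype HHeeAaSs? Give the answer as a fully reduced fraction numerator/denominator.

P(HHeeAaSs) = 1/64

HhEeAaSS gametes: HEAS×2, HEaS×2, HeAS×2, HeaS×2, hEAS×2, hEaS×2, heAS×2, heaS×2
HhEeAASs gametes: HEAS×2, HEAs×2, HeAS×2, HeAs×2, hEAS×2, hEAs×2, heAS×2, heAs×2
HhEeAaSS×HhEeAASs grid (16·16=256): HHEEAASS=4 HHEEAASs=4 HHEEAaSS=4 HHEEAaSs=4 HHEeAASS=8 HHEeAASs=8 HHEeAaSS=8 HHEeAaSs=8 HHeeAASS=4 HHeeAASs=4 HHeeAaSS=4 HHeeAaSs=4 HhEEAASS=8 HhEEAASs=8 HhEEAaSS=8 HhEEAaSs=8 HhEeAASS=16 HhEeAASs=16 HhEeAaSS=16 HhEeAaSs=16 HheeAASS=8 HheeAASs=8 HheeAaSS=8 HheeAaSs=8 hhEEAASS=4 hhEEAASs=4 hhEEAaSS=4 hhEEAaSs=4 hhEeAASS=8 hhEeAASs=8 hhEeAaSS=8 hhEeAaSs=8 hheeAASS=4 hheeAASs=4 hheeAaSS=4 hheeAaSs=4
HHeeAaSs hits 4/256; gcd=4; 4÷4/256÷4 = 1/64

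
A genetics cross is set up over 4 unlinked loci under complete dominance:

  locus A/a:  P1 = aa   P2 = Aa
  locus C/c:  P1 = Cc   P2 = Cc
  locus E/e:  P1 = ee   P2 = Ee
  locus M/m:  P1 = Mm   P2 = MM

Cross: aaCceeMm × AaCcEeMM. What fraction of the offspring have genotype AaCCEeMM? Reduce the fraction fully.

P(AaCCEeMM) = 1/32

aaCceeMm gametes: aCeM×4, aCem×4, aceM×4, acem×4
AaCcEeMM gametes: ACEM×2, ACeM×2, AcEM×2, AceM×2, aCEM×2, aCeM×2, acEM×2, aceM×2
aaCceeMm×AaCcEeMM grid (16·16=256): AaCCEeMM=8 AaCCEeMm=8 AaCCeeMM=8 AaCCeeMm=8 AaCcEeMM=16 AaCcEeMm=16 AaCceeMM=16 AaCceeMm=16 AaccEeMM=8 AaccEeMm=8 AacceeMM=8 AacceeMm=8 aaCCEeMM=8 aaCCEeMm=8 aaCCeeMM=8 aaCCeeMm=8 aaCcEeMM=16 aaCcEeMm=16 aaCceeMM=16 aaCceeMm=16 aaccEeMM=8 aaccEeMm=8 aacceeMM=8 aacceeMm=8
AaCCEeMM hits 8/256; gcd=8; 8÷8/256÷8 = 1/32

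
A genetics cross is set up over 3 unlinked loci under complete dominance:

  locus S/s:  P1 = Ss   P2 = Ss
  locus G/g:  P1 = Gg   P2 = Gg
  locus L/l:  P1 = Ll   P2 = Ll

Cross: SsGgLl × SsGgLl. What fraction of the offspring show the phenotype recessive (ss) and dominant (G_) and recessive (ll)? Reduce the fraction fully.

P(ss G_ ll) = 3/64

SsGgLl gametes: SGL×1, SGl×1, SgL×1, Sgl×1, sGL×1, sGl×1, sgL×1, sgl×1
SsGgLl gametes: SGL×1, SGl×1, SgL×1, Sgl×1, sGL×1, sGl×1, sgL×1, sgl×1
SsGgLl×SsGgLl grid (8·8=64): SSGGLL=1 SSGGLl=2 SSGGll=1 SSGgLL=2 SSGgLl=4 SSGgll=2 SSggLL=1 SSggLl=2 SSggll=1 SsGGLL=2 SsGGLl=4 SsGGll=2 SsGgLL=4 SsGgLl=8 SsGgll=4 SsggLL=2 SsggLl=4 Ssggll=2 ssGGLL=1 ssGGLl=2 ssGGll=1 ssGgLL=2 ssGgLl=4 ssGgll=2 ssggLL=1 ssggLl=2 ssggll=1
ss G_ ll hits 3/64; gcd=1; 3÷1/64÷1 = 3/64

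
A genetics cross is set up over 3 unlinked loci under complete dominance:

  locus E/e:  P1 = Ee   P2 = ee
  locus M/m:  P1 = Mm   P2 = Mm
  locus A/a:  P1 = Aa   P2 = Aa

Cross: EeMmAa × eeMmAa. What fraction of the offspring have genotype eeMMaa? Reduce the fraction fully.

EeMmAa gametes: EMA×1, EMa×1, EmA×1, Ema×1, eMA×1, eMa×1, emA×1, ema×1
eeMmAa gametes: eMA×2, eMa×2, emA×2, ema×2
EeMmAa×eeMmAa grid (8·8=64): EeMMAA=2 EeMMAa=4 EeMMaa=2 EeMmAA=4 EeMmAa=8 EeMmaa=4 EemmAA=2 EemmAa=4 Eemmaa=2 eeMMAA=2 eeMMAa=4 eeMMaa=2 eeMmAA=4 eeMmAa=8 eeMmaa=4 eemmAA=2 eemmAa=4 eemmaa=2
eeMMaa hits 2/64; gcd=2; 2÷2/64÷2 = 1/32

P(eeMMaa) = 1/32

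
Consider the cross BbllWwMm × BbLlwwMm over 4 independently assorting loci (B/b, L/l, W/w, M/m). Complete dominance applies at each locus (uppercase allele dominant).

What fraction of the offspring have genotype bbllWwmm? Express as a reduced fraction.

BbllWwMm gametes: BlWM×2, BlWm×2, BlwM×2, Blwm×2, blWM×2, blWm×2, blwM×2, blwm×2
BbLlwwMm gametes: BLwM×2, BLwm×2, BlwM×2, Blwm×2, bLwM×2, bLwm×2, blwM×2, blwm×2
BbllWwMm×BbLlwwMm grid (16·16=256): BBLlWwMM=4 BBLlWwMm=8 BBLlWwmm=4 BBLlwwMM=4 BBLlwwMm=8 BBLlwwmm=4 BBllWwMM=4 BBllWwMm=8 BBllWwmm=4 BBllwwMM=4 BBllwwMm=8 BBllwwmm=4 BbLlWwMM=8 BbLlWwMm=16 BbLlWwmm=8 BbLlwwMM=8 BbLlwwMm=16 BbLlwwmm=8 BbllWwMM=8 BbllWwMm=16 BbllWwmm=8 BbllwwMM=8 BbllwwMm=16 Bbllwwmm=8 bbLlWwMM=4 bbLlWwMm=8 bbLlWwmm=4 bbLlwwMM=4 bbLlwwMm=8 bbLlwwmm=4 bbllWwMM=4 bbllWwMm=8 bbllWwmm=4 bbllwwMM=4 bbllwwMm=8 bbllwwmm=4
bbllWwmm hits 4/256; gcd=4; 4÷4/256÷4 = 1/64

P(bbllWwmm) = 1/64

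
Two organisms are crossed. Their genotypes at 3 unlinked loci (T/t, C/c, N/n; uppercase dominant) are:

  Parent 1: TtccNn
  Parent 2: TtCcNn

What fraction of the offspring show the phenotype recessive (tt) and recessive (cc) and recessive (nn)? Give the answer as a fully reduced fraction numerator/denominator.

P(tt cc nn) = 1/32

TtccNn gametes: TcN×2, Tcn×2, tcN×2, tcn×2
TtCcNn gametes: TCN×1, TCn×1, TcN×1, Tcn×1, tCN×1, tCn×1, tcN×1, tcn×1
TtccNn×TtCcNn grid (8·8=64): TTCcNN=2 TTCcNn=4 TTCcnn=2 TTccNN=2 TTccNn=4 TTccnn=2 TtCcNN=4 TtCcNn=8 TtCcnn=4 TtccNN=4 TtccNn=8 Ttccnn=4 ttCcNN=2 ttCcNn=4 ttCcnn=2 ttccNN=2 ttccNn=4 ttccnn=2
tt cc nn hits 2/64; gcd=2; 2÷2/64÷2 = 1/32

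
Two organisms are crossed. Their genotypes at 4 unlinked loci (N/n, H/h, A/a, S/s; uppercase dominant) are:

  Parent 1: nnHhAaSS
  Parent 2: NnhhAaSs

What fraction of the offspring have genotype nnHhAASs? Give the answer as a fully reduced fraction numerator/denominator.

nnHhAaSS gametes: nHAS×4, nHaS×4, nhAS×4, nhaS×4
NnhhAaSs gametes: NhAS×2, NhAs×2, NhaS×2, Nhas×2, nhAS×2, nhAs×2, nhaS×2, nhas×2
nnHhAaSS×NnhhAaSs grid (16·16=256): NnHhAASS=8 NnHhAASs=8 NnHhAaSS=16 NnHhAaSs=16 NnHhaaSS=8 NnHhaaSs=8 NnhhAASS=8 NnhhAASs=8 NnhhAaSS=16 NnhhAaSs=16 NnhhaaSS=8 NnhhaaSs=8 nnHhAASS=8 nnHhAASs=8 nnHhAaSS=16 nnHhAaSs=16 nnHhaaSS=8 nnHhaaSs=8 nnhhAASS=8 nnhhAASs=8 nnhhAaSS=16 nnhhAaSs=16 nnhhaaSS=8 nnhhaaSs=8
nnHhAASs hits 8/256; gcd=8; 8÷8/256÷8 = 1/32

P(nnHhAASs) = 1/32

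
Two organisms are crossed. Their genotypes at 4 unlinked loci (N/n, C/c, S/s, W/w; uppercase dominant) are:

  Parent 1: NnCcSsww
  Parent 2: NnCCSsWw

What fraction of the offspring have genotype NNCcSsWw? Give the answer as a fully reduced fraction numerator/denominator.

P(NNCcSsWw) = 1/32

NnCcSsww gametes: NCSw×2, NCsw×2, NcSw×2, Ncsw×2, nCSw×2, nCsw×2, ncSw×2, ncsw×2
NnCCSsWw gametes: NCSW×2, NCSw×2, NCsW×2, NCsw×2, nCSW×2, nCSw×2, nCsW×2, nCsw×2
NnCcSsww×NnCCSsWw grid (16·16=256): NNCCSSWw=4 NNCCSSww=4 NNCCSsWw=8 NNCCSsww=8 NNCCssWw=4 NNCCssww=4 NNCcSSWw=4 NNCcSSww=4 NNCcSsWw=8 NNCcSsww=8 NNCcssWw=4 NNCcssww=4 NnCCSSWw=8 NnCCSSww=8 NnCCSsWw=16 NnCCSsww=16 NnCCssWw=8 NnCCssww=8 NnCcSSWw=8 NnCcSSww=8 NnCcSsWw=16 NnCcSsww=16 NnCcssWw=8 NnCcssww=8 nnCCSSWw=4 nnCCSSww=4 nnCCSsWw=8 nnCCSsww=8 nnCCssWw=4 nnCCssww=4 nnCcSSWw=4 nnCcSSww=4 nnCcSsWw=8 nnCcSsww=8 nnCcssWw=4 nnCcssww=4
NNCcSsWw hits 8/256; gcd=8; 8÷8/256÷8 = 1/32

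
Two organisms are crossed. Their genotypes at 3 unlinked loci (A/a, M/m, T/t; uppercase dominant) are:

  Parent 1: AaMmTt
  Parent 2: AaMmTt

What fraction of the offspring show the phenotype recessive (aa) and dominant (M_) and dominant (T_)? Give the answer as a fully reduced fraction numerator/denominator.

AaMmTt gametes: AMT×1, AMt×1, AmT×1, Amt×1, aMT×1, aMt×1, amT×1, amt×1
AaMmTt gametes: AMT×1, AMt×1, AmT×1, Amt×1, aMT×1, aMt×1, amT×1, amt×1
AaMmTt×AaMmTt grid (8·8=64): AAMMTT=1 AAMMTt=2 AAMMtt=1 AAMmTT=2 AAMmTt=4 AAMmtt=2 AAmmTT=1 AAmmTt=2 AAmmtt=1 AaMMTT=2 AaMMTt=4 AaMMtt=2 AaMmTT=4 AaMmTt=8 AaMmtt=4 AammTT=2 AammTt=4 Aammtt=2 aaMMTT=1 aaMMTt=2 aaMMtt=1 aaMmTT=2 aaMmTt=4 aaMmtt=2 aammTT=1 aammTt=2 aammtt=1
aa M_ T_ hits 9/64; gcd=1; 9÷1/64÷1 = 9/64

P(aa M_ T_) = 9/64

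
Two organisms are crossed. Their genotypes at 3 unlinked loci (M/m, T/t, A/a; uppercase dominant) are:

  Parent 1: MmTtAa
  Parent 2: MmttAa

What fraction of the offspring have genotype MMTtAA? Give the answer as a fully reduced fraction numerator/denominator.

P(MMTtAA) = 1/32

MmTtAa gametes: MTA×1, MTa×1, MtA×1, Mta×1, mTA×1, mTa×1, mtA×1, mta×1
MmttAa gametes: MtA×2, Mta×2, mtA×2, mta×2
MmTtAa×MmttAa grid (8·8=64): MMTtAA=2 MMTtAa=4 MMTtaa=2 MMttAA=2 MMttAa=4 MMttaa=2 MmTtAA=4 MmTtAa=8 MmTtaa=4 MmttAA=4 MmttAa=8 Mmttaa=4 mmTtAA=2 mmTtAa=4 mmTtaa=2 mmttAA=2 mmttAa=4 mmttaa=2
MMTtAA hits 2/64; gcd=2; 2÷2/64÷2 = 1/32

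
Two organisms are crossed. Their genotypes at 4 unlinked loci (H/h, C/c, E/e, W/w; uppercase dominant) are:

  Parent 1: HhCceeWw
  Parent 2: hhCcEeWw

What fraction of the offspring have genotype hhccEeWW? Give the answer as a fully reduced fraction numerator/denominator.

HhCceeWw gametes: HCeW×2, HCew×2, HceW×2, Hcew×2, hCeW×2, hCew×2, hceW×2, hcew×2
hhCcEeWw gametes: hCEW×2, hCEw×2, hCeW×2, hCew×2, hcEW×2, hcEw×2, hceW×2, hcew×2
HhCceeWw×hhCcEeWw grid (16·16=256): HhCCEeWW=4 HhCCEeWw=8 HhCCEeww=4 HhCCeeWW=4 HhCCeeWw=8 HhCCeeww=4 HhCcEeWW=8 HhCcEeWw=16 HhCcEeww=8 HhCceeWW=8 HhCceeWw=16 HhCceeww=8 HhccEeWW=4 HhccEeWw=8 HhccEeww=4 HhcceeWW=4 HhcceeWw=8 Hhcceeww=4 hhCCEeWW=4 hhCCEeWw=8 hhCCEeww=4 hhCCeeWW=4 hhCCeeWw=8 hhCCeeww=4 hhCcEeWW=8 hhCcEeWw=16 hhCcEeww=8 hhCceeWW=8 hhCceeWw=16 hhCceeww=8 hhccEeWW=4 hhccEeWw=8 hhccEeww=4 hhcceeWW=4 hhcceeWw=8 hhcceeww=4
hhccEeWW hits 4/256; gcd=4; 4÷4/256÷4 = 1/64

P(hhccEeWW) = 1/64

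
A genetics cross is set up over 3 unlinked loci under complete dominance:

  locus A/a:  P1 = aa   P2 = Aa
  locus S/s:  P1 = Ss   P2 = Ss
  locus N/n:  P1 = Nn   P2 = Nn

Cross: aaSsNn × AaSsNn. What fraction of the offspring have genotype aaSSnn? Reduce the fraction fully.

aaSsNn gametes: aSN×2, aSn×2, asN×2, asn×2
AaSsNn gametes: ASN×1, ASn×1, AsN×1, Asn×1, aSN×1, aSn×1, asN×1, asn×1
aaSsNn×AaSsNn grid (8·8=64): AaSSNN=2 AaSSNn=4 AaSSnn=2 AaSsNN=4 AaSsNn=8 AaSsnn=4 AassNN=2 AassNn=4 Aassnn=2 aaSSNN=2 aaSSNn=4 aaSSnn=2 aaSsNN=4 aaSsNn=8 aaSsnn=4 aassNN=2 aassNn=4 aassnn=2
aaSSnn hits 2/64; gcd=2; 2÷2/64÷2 = 1/32

P(aaSSnn) = 1/32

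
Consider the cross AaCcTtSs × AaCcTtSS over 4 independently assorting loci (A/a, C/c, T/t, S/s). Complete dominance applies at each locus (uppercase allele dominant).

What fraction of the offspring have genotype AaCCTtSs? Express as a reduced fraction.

P(AaCCTtSs) = 1/32

AaCcTtSs gametes: ACTS×1, ACTs×1, ACtS×1, ACts×1, AcTS×1, AcTs×1, ActS×1, Acts×1, aCTS×1, aCTs×1, aCtS×1, aCts×1, acTS×1, acTs×1, actS×1, acts×1
AaCcTtSS gametes: ACTS×2, ACtS×2, AcTS×2, ActS×2, aCTS×2, aCtS×2, acTS×2, actS×2
AaCcTtSs×AaCcTtSS grid (16·16=256): AACCTTSS=2 AACCTTSs=2 AACCTtSS=4 AACCTtSs=4 AACCttSS=2 AACCttSs=2 AACcTTSS=4 AACcTTSs=4 AACcTtSS=8 AACcTtSs=8 AACcttSS=4 AACcttSs=4 AAccTTSS=2 AAccTTSs=2 AAccTtSS=4 AAccTtSs=4 AAccttSS=2 AAccttSs=2 AaCCTTSS=4 AaCCTTSs=4 AaCCTtSS=8 AaCCTtSs=8 AaCCttSS=4 AaCCttSs=4 AaCcTTSS=8 AaCcTTSs=8 AaCcTtSS=16 AaCcTtSs=16 AaCcttSS=8 AaCcttSs=8 AaccTTSS=4 AaccTTSs=4 AaccTtSS=8 AaccTtSs=8 AaccttSS=4 AaccttSs=4 aaCCTTSS=2 aaCCTTSs=2 aaCCTtSS=4 aaCCTtSs=4 aaCCttSS=2 aaCCttSs=2 aaCcTTSS=4 aaCcTTSs=4 aaCcTtSS=8 aaCcTtSs=8 aaCcttSS=4 aaCcttSs=4 aaccTTSS=2 aaccTTSs=2 aaccTtSS=4 aaccTtSs=4 aaccttSS=2 aaccttSs=2
AaCCTtSs hits 8/256; gcd=8; 8÷8/256÷8 = 1/32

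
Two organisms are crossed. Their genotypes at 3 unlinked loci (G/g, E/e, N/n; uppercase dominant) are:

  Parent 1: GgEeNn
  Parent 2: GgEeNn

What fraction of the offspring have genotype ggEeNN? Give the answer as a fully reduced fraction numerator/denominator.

GgEeNn gametes: GEN×1, GEn×1, GeN×1, Gen×1, gEN×1, gEn×1, geN×1, gen×1
GgEeNn gametes: GEN×1, GEn×1, GeN×1, Gen×1, gEN×1, gEn×1, geN×1, gen×1
GgEeNn×GgEeNn grid (8·8=64): GGEENN=1 GGEENn=2 GGEEnn=1 GGEeNN=2 GGEeNn=4 GGEenn=2 GGeeNN=1 GGeeNn=2 GGeenn=1 GgEENN=2 GgEENn=4 GgEEnn=2 GgEeNN=4 GgEeNn=8 GgEenn=4 GgeeNN=2 GgeeNn=4 Ggeenn=2 ggEENN=1 ggEENn=2 ggEEnn=1 ggEeNN=2 ggEeNn=4 ggEenn=2 ggeeNN=1 ggeeNn=2 ggeenn=1
ggEeNN hits 2/64; gcd=2; 2÷2/64÷2 = 1/32

P(ggEeNN) = 1/32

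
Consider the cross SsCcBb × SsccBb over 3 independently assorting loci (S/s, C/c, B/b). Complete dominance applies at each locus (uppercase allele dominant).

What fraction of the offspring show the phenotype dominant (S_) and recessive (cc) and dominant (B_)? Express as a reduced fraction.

P(S_ cc B_) = 9/32

SsCcBb gametes: SCB×1, SCb×1, ScB×1, Scb×1, sCB×1, sCb×1, scB×1, scb×1
SsccBb gametes: ScB×2, Scb×2, scB×2, scb×2
SsCcBb×SsccBb grid (8·8=64): SSCcBB=2 SSCcBb=4 SSCcbb=2 SSccBB=2 SSccBb=4 SSccbb=2 SsCcBB=4 SsCcBb=8 SsCcbb=4 SsccBB=4 SsccBb=8 Ssccbb=4 ssCcBB=2 ssCcBb=4 ssCcbb=2 ssccBB=2 ssccBb=4 ssccbb=2
S_ cc B_ hits 18/64; gcd=2; 18÷2/64÷2 = 9/32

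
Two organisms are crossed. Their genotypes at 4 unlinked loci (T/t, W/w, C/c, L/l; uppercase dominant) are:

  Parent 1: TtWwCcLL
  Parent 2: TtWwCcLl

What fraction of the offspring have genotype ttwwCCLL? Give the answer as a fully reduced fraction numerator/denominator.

TtWwCcLL gametes: TWCL×2, TWcL×2, TwCL×2, TwcL×2, tWCL×2, tWcL×2, twCL×2, twcL×2
TtWwCcLl gametes: TWCL×1, TWCl×1, TWcL×1, TWcl×1, TwCL×1, TwCl×1, TwcL×1, Twcl×1, tWCL×1, tWCl×1, tWcL×1, tWcl×1, twCL×1, twCl×1, twcL×1, twcl×1
TtWwCcLL×TtWwCcLl grid (16·16=256): TTWWCCLL=2 TTWWCCLl=2 TTWWCcLL=4 TTWWCcLl=4 TTWWccLL=2 TTWWccLl=2 TTWwCCLL=4 TTWwCCLl=4 TTWwCcLL=8 TTWwCcLl=8 TTWwccLL=4 TTWwccLl=4 TTwwCCLL=2 TTwwCCLl=2 TTwwCcLL=4 TTwwCcLl=4 TTwwccLL=2 TTwwccLl=2 TtWWCCLL=4 TtWWCCLl=4 TtWWCcLL=8 TtWWCcLl=8 TtWWccLL=4 TtWWccLl=4 TtWwCCLL=8 TtWwCCLl=8 TtWwCcLL=16 TtWwCcLl=16 TtWwccLL=8 TtWwccLl=8 TtwwCCLL=4 TtwwCCLl=4 TtwwCcLL=8 TtwwCcLl=8 TtwwccLL=4 TtwwccLl=4 ttWWCCLL=2 ttWWCCLl=2 ttWWCcLL=4 ttWWCcLl=4 ttWWccLL=2 ttWWccLl=2 ttWwCCLL=4 ttWwCCLl=4 ttWwCcLL=8 ttWwCcLl=8 ttWwccLL=4 ttWwccLl=4 ttwwCCLL=2 ttwwCCLl=2 ttwwCcLL=4 ttwwCcLl=4 ttwwccLL=2 ttwwccLl=2
ttwwCCLL hits 2/256; gcd=2; 2÷2/256÷2 = 1/128

P(ttwwCCLL) = 1/128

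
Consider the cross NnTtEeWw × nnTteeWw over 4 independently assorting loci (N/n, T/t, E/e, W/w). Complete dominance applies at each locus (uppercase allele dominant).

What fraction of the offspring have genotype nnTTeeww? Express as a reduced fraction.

P(nnTTeeww) = 1/64

NnTtEeWw gametes: NTEW×1, NTEw×1, NTeW×1, NTew×1, NtEW×1, NtEw×1, NteW×1, Ntew×1, nTEW×1, nTEw×1, nTeW×1, nTew×1, ntEW×1, ntEw×1, nteW×1, ntew×1
nnTteeWw gametes: nTeW×4, nTew×4, nteW×4, ntew×4
NnTtEeWw×nnTteeWw grid (16·16=256): NnTTEeWW=4 NnTTEeWw=8 NnTTEeww=4 NnTTeeWW=4 NnTTeeWw=8 NnTTeeww=4 NnTtEeWW=8 NnTtEeWw=16 NnTtEeww=8 NnTteeWW=8 NnTteeWw=16 NnTteeww=8 NnttEeWW=4 NnttEeWw=8 NnttEeww=4 NntteeWW=4 NntteeWw=8 Nntteeww=4 nnTTEeWW=4 nnTTEeWw=8 nnTTEeww=4 nnTTeeWW=4 nnTTeeWw=8 nnTTeeww=4 nnTtEeWW=8 nnTtEeWw=16 nnTtEeww=8 nnTteeWW=8 nnTteeWw=16 nnTteeww=8 nnttEeWW=4 nnttEeWw=8 nnttEeww=4 nntteeWW=4 nntteeWw=8 nntteeww=4
nnTTeeww hits 4/256; gcd=4; 4÷4/256÷4 = 1/64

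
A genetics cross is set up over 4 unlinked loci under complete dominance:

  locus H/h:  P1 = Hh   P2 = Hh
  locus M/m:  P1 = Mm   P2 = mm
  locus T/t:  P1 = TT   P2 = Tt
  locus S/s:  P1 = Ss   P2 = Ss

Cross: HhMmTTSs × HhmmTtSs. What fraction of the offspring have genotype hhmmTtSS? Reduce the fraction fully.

P(hhmmTtSS) = 1/64

HhMmTTSs gametes: HMTS×2, HMTs×2, HmTS×2, HmTs×2, hMTS×2, hMTs×2, hmTS×2, hmTs×2
HhmmTtSs gametes: HmTS×2, HmTs×2, HmtS×2, Hmts×2, hmTS×2, hmTs×2, hmtS×2, hmts×2
HhMmTTSs×HhmmTtSs grid (16·16=256): HHMmTTSS=4 HHMmTTSs=8 HHMmTTss=4 HHMmTtSS=4 HHMmTtSs=8 HHMmTtss=4 HHmmTTSS=4 HHmmTTSs=8 HHmmTTss=4 HHmmTtSS=4 HHmmTtSs=8 HHmmTtss=4 HhMmTTSS=8 HhMmTTSs=16 HhMmTTss=8 HhMmTtSS=8 HhMmTtSs=16 HhMmTtss=8 HhmmTTSS=8 HhmmTTSs=16 HhmmTTss=8 HhmmTtSS=8 HhmmTtSs=16 HhmmTtss=8 hhMmTTSS=4 hhMmTTSs=8 hhMmTTss=4 hhMmTtSS=4 hhMmTtSs=8 hhMmTtss=4 hhmmTTSS=4 hhmmTTSs=8 hhmmTTss=4 hhmmTtSS=4 hhmmTtSs=8 hhmmTtss=4
hhmmTtSS hits 4/256; gcd=4; 4÷4/256÷4 = 1/64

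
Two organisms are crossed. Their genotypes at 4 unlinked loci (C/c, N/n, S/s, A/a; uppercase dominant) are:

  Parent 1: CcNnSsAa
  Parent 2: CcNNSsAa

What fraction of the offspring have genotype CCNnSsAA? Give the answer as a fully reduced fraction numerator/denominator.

P(CCNnSsAA) = 1/64

CcNnSsAa gametes: CNSA×1, CNSa×1, CNsA×1, CNsa×1, CnSA×1, CnSa×1, CnsA×1, Cnsa×1, cNSA×1, cNSa×1, cNsA×1, cNsa×1, cnSA×1, cnSa×1, cnsA×1, cnsa×1
CcNNSsAa gametes: CNSA×2, CNSa×2, CNsA×2, CNsa×2, cNSA×2, cNSa×2, cNsA×2, cNsa×2
CcNnSsAa×CcNNSsAa grid (16·16=256): CCNNSSAA=2 CCNNSSAa=4 CCNNSSaa=2 CCNNSsAA=4 CCNNSsAa=8 CCNNSsaa=4 CCNNssAA=2 CCNNssAa=4 CCNNssaa=2 CCNnSSAA=2 CCNnSSAa=4 CCNnSSaa=2 CCNnSsAA=4 CCNnSsAa=8 CCNnSsaa=4 CCNnssAA=2 CCNnssAa=4 CCNnssaa=2 CcNNSSAA=4 CcNNSSAa=8 CcNNSSaa=4 CcNNSsAA=8 CcNNSsAa=16 CcNNSsaa=8 CcNNssAA=4 CcNNssAa=8 CcNNssaa=4 CcNnSSAA=4 CcNnSSAa=8 CcNnSSaa=4 CcNnSsAA=8 CcNnSsAa=16 CcNnSsaa=8 CcNnssAA=4 CcNnssAa=8 CcNnssaa=4 ccNNSSAA=2 ccNNSSAa=4 ccNNSSaa=2 ccNNSsAA=4 ccNNSsAa=8 ccNNSsaa=4 ccNNssAA=2 ccNNssAa=4 ccNNssaa=2 ccNnSSAA=2 ccNnSSAa=4 ccNnSSaa=2 ccNnSsAA=4 ccNnSsAa=8 ccNnSsaa=4 ccNnssAA=2 ccNnssAa=4 ccNnssaa=2
CCNnSsAA hits 4/256; gcd=4; 4÷4/256÷4 = 1/64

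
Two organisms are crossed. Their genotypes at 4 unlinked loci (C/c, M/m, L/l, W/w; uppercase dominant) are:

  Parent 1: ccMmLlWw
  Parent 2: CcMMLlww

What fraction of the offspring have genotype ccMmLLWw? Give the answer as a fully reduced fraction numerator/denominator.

ccMmLlWw gametes: cMLW×2, cMLw×2, cMlW×2, cMlw×2, cmLW×2, cmLw×2, cmlW×2, cmlw×2
CcMMLlww gametes: CMLw×4, CMlw×4, cMLw×4, cMlw×4
ccMmLlWw×CcMMLlww grid (16·16=256): CcMMLLWw=8 CcMMLLww=8 CcMMLlWw=16 CcMMLlww=16 CcMMllWw=8 CcMMllww=8 CcMmLLWw=8 CcMmLLww=8 CcMmLlWw=16 CcMmLlww=16 CcMmllWw=8 CcMmllww=8 ccMMLLWw=8 ccMMLLww=8 ccMMLlWw=16 ccMMLlww=16 ccMMllWw=8 ccMMllww=8 ccMmLLWw=8 ccMmLLww=8 ccMmLlWw=16 ccMmLlww=16 ccMmllWw=8 ccMmllww=8
ccMmLLWw hits 8/256; gcd=8; 8÷8/256÷8 = 1/32

P(ccMmLLWw) = 1/32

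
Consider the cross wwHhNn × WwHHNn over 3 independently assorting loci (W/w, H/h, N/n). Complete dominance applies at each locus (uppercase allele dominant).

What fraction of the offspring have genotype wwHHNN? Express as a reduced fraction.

wwHhNn gametes: wHN×2, wHn×2, whN×2, whn×2
WwHHNn gametes: WHN×2, WHn×2, wHN×2, wHn×2
wwHhNn×WwHHNn grid (8·8=64): WwHHNN=4 WwHHNn=8 WwHHnn=4 WwHhNN=4 WwHhNn=8 WwHhnn=4 wwHHNN=4 wwHHNn=8 wwHHnn=4 wwHhNN=4 wwHhNn=8 wwHhnn=4
wwHHNN hits 4/64; gcd=4; 4÷4/64÷4 = 1/16

P(wwHHNN) = 1/16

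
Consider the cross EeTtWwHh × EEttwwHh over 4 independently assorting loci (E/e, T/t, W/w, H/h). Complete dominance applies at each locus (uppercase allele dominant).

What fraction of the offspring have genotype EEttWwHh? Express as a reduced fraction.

P(EEttWwHh) = 1/16

EeTtWwHh gametes: ETWH×1, ETWh×1, ETwH×1, ETwh×1, EtWH×1, EtWh×1, EtwH×1, Etwh×1, eTWH×1, eTWh×1, eTwH×1, eTwh×1, etWH×1, etWh×1, etwH×1, etwh×1
EEttwwHh gametes: EtwH×8, Etwh×8
EeTtWwHh×EEttwwHh grid (16·16=256): EETtWwHH=8 EETtWwHh=16 EETtWwhh=8 EETtwwHH=8 EETtwwHh=16 EETtwwhh=8 EEttWwHH=8 EEttWwHh=16 EEttWwhh=8 EEttwwHH=8 EEttwwHh=16 EEttwwhh=8 EeTtWwHH=8 EeTtWwHh=16 EeTtWwhh=8 EeTtwwHH=8 EeTtwwHh=16 EeTtwwhh=8 EettWwHH=8 EettWwHh=16 EettWwhh=8 EettwwHH=8 EettwwHh=16 Eettwwhh=8
EEttWwHh hits 16/256; gcd=16; 16÷16/256÷16 = 1/16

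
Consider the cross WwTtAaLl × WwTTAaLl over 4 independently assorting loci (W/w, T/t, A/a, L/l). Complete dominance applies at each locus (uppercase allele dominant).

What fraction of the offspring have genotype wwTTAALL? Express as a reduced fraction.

WwTtAaLl gametes: WTAL×1, WTAl×1, WTaL×1, WTal×1, WtAL×1, WtAl×1, WtaL×1, Wtal×1, wTAL×1, wTAl×1, wTaL×1, wTal×1, wtAL×1, wtAl×1, wtaL×1, wtal×1
WwTTAaLl gametes: WTAL×2, WTAl×2, WTaL×2, WTal×2, wTAL×2, wTAl×2, wTaL×2, wTal×2
WwTtAaLl×WwTTAaLl grid (16·16=256): WWTTAALL=2 WWTTAALl=4 WWTTAAll=2 WWTTAaLL=4 WWTTAaLl=8 WWTTAall=4 WWTTaaLL=2 WWTTaaLl=4 WWTTaall=2 WWTtAALL=2 WWTtAALl=4 WWTtAAll=2 WWTtAaLL=4 WWTtAaLl=8 WWTtAall=4 WWTtaaLL=2 WWTtaaLl=4 WWTtaall=2 WwTTAALL=4 WwTTAALl=8 WwTTAAll=4 WwTTAaLL=8 WwTTAaLl=16 WwTTAall=8 WwTTaaLL=4 WwTTaaLl=8 WwTTaall=4 WwTtAALL=4 WwTtAALl=8 WwTtAAll=4 WwTtAaLL=8 WwTtAaLl=16 WwTtAall=8 WwTtaaLL=4 WwTtaaLl=8 WwTtaall=4 wwTTAALL=2 wwTTAALl=4 wwTTAAll=2 wwTTAaLL=4 wwTTAaLl=8 wwTTAall=4 wwTTaaLL=2 wwTTaaLl=4 wwTTaall=2 wwTtAALL=2 wwTtAALl=4 wwTtAAll=2 wwTtAaLL=4 wwTtAaLl=8 wwTtAall=4 wwTtaaLL=2 wwTtaaLl=4 wwTtaall=2
wwTTAALL hits 2/256; gcd=2; 2÷2/256÷2 = 1/128

P(wwTTAALL) = 1/128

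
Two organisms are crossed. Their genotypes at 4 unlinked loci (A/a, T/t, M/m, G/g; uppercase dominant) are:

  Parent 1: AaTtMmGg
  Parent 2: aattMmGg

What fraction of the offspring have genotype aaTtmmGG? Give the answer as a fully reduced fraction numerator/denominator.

P(aaTtmmGG) = 1/64

AaTtMmGg gametes: ATMG×1, ATMg×1, ATmG×1, ATmg×1, AtMG×1, AtMg×1, AtmG×1, Atmg×1, aTMG×1, aTMg×1, aTmG×1, aTmg×1, atMG×1, atMg×1, atmG×1, atmg×1
aattMmGg gametes: atMG×4, atMg×4, atmG×4, atmg×4
AaTtMmGg×aattMmGg grid (16·16=256): AaTtMMGG=4 AaTtMMGg=8 AaTtMMgg=4 AaTtMmGG=8 AaTtMmGg=16 AaTtMmgg=8 AaTtmmGG=4 AaTtmmGg=8 AaTtmmgg=4 AattMMGG=4 AattMMGg=8 AattMMgg=4 AattMmGG=8 AattMmGg=16 AattMmgg=8 AattmmGG=4 AattmmGg=8 Aattmmgg=4 aaTtMMGG=4 aaTtMMGg=8 aaTtMMgg=4 aaTtMmGG=8 aaTtMmGg=16 aaTtMmgg=8 aaTtmmGG=4 aaTtmmGg=8 aaTtmmgg=4 aattMMGG=4 aattMMGg=8 aattMMgg=4 aattMmGG=8 aattMmGg=16 aattMmgg=8 aattmmGG=4 aattmmGg=8 aattmmgg=4
aaTtmmGG hits 4/256; gcd=4; 4÷4/256÷4 = 1/64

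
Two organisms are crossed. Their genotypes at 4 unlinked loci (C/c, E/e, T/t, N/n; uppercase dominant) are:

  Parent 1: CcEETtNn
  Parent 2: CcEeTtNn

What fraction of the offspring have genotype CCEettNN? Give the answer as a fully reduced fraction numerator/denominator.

CcEETtNn gametes: CETN×2, CETn×2, CEtN×2, CEtn×2, cETN×2, cETn×2, cEtN×2, cEtn×2
CcEeTtNn gametes: CETN×1, CETn×1, CEtN×1, CEtn×1, CeTN×1, CeTn×1, CetN×1, Cetn×1, cETN×1, cETn×1, cEtN×1, cEtn×1, ceTN×1, ceTn×1, cetN×1, cetn×1
CcEETtNn×CcEeTtNn grid (16·16=256): CCEETTNN=2 CCEETTNn=4 CCEETTnn=2 CCEETtNN=4 CCEETtNn=8 CCEETtnn=4 CCEEttNN=2 CCEEttNn=4 CCEEttnn=2 CCEeTTNN=2 CCEeTTNn=4 CCEeTTnn=2 CCEeTtNN=4 CCEeTtNn=8 CCEeTtnn=4 CCEettNN=2 CCEettNn=4 CCEettnn=2 CcEETTNN=4 CcEETTNn=8 CcEETTnn=4 CcEETtNN=8 CcEETtNn=16 CcEETtnn=8 CcEEttNN=4 CcEEttNn=8 CcEEttnn=4 CcEeTTNN=4 CcEeTTNn=8 CcEeTTnn=4 CcEeTtNN=8 CcEeTtNn=16 CcEeTtnn=8 CcEettNN=4 CcEettNn=8 CcEettnn=4 ccEETTNN=2 ccEETTNn=4 ccEETTnn=2 ccEETtNN=4 ccEETtNn=8 ccEETtnn=4 ccEEttNN=2 ccEEttNn=4 ccEEttnn=2 ccEeTTNN=2 ccEeTTNn=4 ccEeTTnn=2 ccEeTtNN=4 ccEeTtNn=8 ccEeTtnn=4 ccEettNN=2 ccEettNn=4 ccEettnn=2
CCEettNN hits 2/256; gcd=2; 2÷2/256÷2 = 1/128

P(CCEettNN) = 1/128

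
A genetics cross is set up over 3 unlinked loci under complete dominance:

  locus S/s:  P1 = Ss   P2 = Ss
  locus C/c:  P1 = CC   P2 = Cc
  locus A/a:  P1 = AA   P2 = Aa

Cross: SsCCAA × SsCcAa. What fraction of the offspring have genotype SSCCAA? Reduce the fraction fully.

P(SSCCAA) = 1/16

SsCCAA gametes: SCA×4, sCA×4
SsCcAa gametes: SCA×1, SCa×1, ScA×1, Sca×1, sCA×1, sCa×1, scA×1, sca×1
SsCCAA×SsCcAa grid (8·8=64): SSCCAA=4 SSCCAa=4 SSCcAA=4 SSCcAa=4 SsCCAA=8 SsCCAa=8 SsCcAA=8 SsCcAa=8 ssCCAA=4 ssCCAa=4 ssCcAA=4 ssCcAa=4
SSCCAA hits 4/64; gcd=4; 4÷4/64÷4 = 1/16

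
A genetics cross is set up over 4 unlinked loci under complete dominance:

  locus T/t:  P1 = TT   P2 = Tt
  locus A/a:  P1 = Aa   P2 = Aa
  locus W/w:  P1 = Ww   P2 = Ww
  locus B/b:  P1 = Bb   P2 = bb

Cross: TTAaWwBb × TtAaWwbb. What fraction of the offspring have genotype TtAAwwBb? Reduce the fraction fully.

TTAaWwBb gametes: TAWB×2, TAWb×2, TAwB×2, TAwb×2, TaWB×2, TaWb×2, TawB×2, Tawb×2
TtAaWwbb gametes: TAWb×2, TAwb×2, TaWb×2, Tawb×2, tAWb×2, tAwb×2, taWb×2, tawb×2
TTAaWwBb×TtAaWwbb grid (16·16=256): TTAAWWBb=4 TTAAWWbb=4 TTAAWwBb=8 TTAAWwbb=8 TTAAwwBb=4 TTAAwwbb=4 TTAaWWBb=8 TTAaWWbb=8 TTAaWwBb=16 TTAaWwbb=16 TTAawwBb=8 TTAawwbb=8 TTaaWWBb=4 TTaaWWbb=4 TTaaWwBb=8 TTaaWwbb=8 TTaawwBb=4 TTaawwbb=4 TtAAWWBb=4 TtAAWWbb=4 TtAAWwBb=8 TtAAWwbb=8 TtAAwwBb=4 TtAAwwbb=4 TtAaWWBb=8 TtAaWWbb=8 TtAaWwBb=16 TtAaWwbb=16 TtAawwBb=8 TtAawwbb=8 TtaaWWBb=4 TtaaWWbb=4 TtaaWwBb=8 TtaaWwbb=8 TtaawwBb=4 Ttaawwbb=4
TtAAwwBb hits 4/256; gcd=4; 4÷4/256÷4 = 1/64

P(TtAAwwBb) = 1/64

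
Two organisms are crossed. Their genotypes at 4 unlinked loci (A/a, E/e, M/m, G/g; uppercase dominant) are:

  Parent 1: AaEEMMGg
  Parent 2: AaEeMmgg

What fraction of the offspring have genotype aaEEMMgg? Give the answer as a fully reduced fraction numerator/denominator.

P(aaEEMMgg) = 1/32

AaEEMMGg gametes: AEMG×4, AEMg×4, aEMG×4, aEMg×4
AaEeMmgg gametes: AEMg×2, AEmg×2, AeMg×2, Aemg×2, aEMg×2, aEmg×2, aeMg×2, aemg×2
AaEEMMGg×AaEeMmgg grid (16·16=256): AAEEMMGg=8 AAEEMMgg=8 AAEEMmGg=8 AAEEMmgg=8 AAEeMMGg=8 AAEeMMgg=8 AAEeMmGg=8 AAEeMmgg=8 AaEEMMGg=16 AaEEMMgg=16 AaEEMmGg=16 AaEEMmgg=16 AaEeMMGg=16 AaEeMMgg=16 AaEeMmGg=16 AaEeMmgg=16 aaEEMMGg=8 aaEEMMgg=8 aaEEMmGg=8 aaEEMmgg=8 aaEeMMGg=8 aaEeMMgg=8 aaEeMmGg=8 aaEeMmgg=8
aaEEMMgg hits 8/256; gcd=8; 8÷8/256÷8 = 1/32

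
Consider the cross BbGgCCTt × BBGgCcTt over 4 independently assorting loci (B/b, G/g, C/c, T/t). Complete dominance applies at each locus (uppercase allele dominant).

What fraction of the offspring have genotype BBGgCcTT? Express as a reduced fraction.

P(BBGgCcTT) = 1/32

BbGgCCTt gametes: BGCT×2, BGCt×2, BgCT×2, BgCt×2, bGCT×2, bGCt×2, bgCT×2, bgCt×2
BBGgCcTt gametes: BGCT×2, BGCt×2, BGcT×2, BGct×2, BgCT×2, BgCt×2, BgcT×2, Bgct×2
BbGgCCTt×BBGgCcTt grid (16·16=256): BBGGCCTT=4 BBGGCCTt=8 BBGGCCtt=4 BBGGCcTT=4 BBGGCcTt=8 BBGGCctt=4 BBGgCCTT=8 BBGgCCTt=16 BBGgCCtt=8 BBGgCcTT=8 BBGgCcTt=16 BBGgCctt=8 BBggCCTT=4 BBggCCTt=8 BBggCCtt=4 BBggCcTT=4 BBggCcTt=8 BBggCctt=4 BbGGCCTT=4 BbGGCCTt=8 BbGGCCtt=4 BbGGCcTT=4 BbGGCcTt=8 BbGGCctt=4 BbGgCCTT=8 BbGgCCTt=16 BbGgCCtt=8 BbGgCcTT=8 BbGgCcTt=16 BbGgCctt=8 BbggCCTT=4 BbggCCTt=8 BbggCCtt=4 BbggCcTT=4 BbggCcTt=8 BbggCctt=4
BBGgCcTT hits 8/256; gcd=8; 8÷8/256÷8 = 1/32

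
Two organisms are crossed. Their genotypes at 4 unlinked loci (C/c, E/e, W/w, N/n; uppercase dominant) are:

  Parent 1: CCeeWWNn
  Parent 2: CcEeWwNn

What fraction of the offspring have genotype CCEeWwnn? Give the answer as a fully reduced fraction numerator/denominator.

P(CCEeWwnn) = 1/32

CCeeWWNn gametes: CeWN×8, CeWn×8
CcEeWwNn gametes: CEWN×1, CEWn×1, CEwN×1, CEwn×1, CeWN×1, CeWn×1, CewN×1, Cewn×1, cEWN×1, cEWn×1, cEwN×1, cEwn×1, ceWN×1, ceWn×1, cewN×1, cewn×1
CCeeWWNn×CcEeWwNn grid (16·16=256): CCEeWWNN=8 CCEeWWNn=16 CCEeWWnn=8 CCEeWwNN=8 CCEeWwNn=16 CCEeWwnn=8 CCeeWWNN=8 CCeeWWNn=16 CCeeWWnn=8 CCeeWwNN=8 CCeeWwNn=16 CCeeWwnn=8 CcEeWWNN=8 CcEeWWNn=16 CcEeWWnn=8 CcEeWwNN=8 CcEeWwNn=16 CcEeWwnn=8 CceeWWNN=8 CceeWWNn=16 CceeWWnn=8 CceeWwNN=8 CceeWwNn=16 CceeWwnn=8
CCEeWwnn hits 8/256; gcd=8; 8÷8/256÷8 = 1/32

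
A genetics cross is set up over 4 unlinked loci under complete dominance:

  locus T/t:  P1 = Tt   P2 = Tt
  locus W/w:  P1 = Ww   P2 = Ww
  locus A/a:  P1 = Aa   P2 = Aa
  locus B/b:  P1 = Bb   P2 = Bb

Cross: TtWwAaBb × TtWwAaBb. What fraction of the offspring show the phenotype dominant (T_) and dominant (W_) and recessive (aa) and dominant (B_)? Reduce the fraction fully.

TtWwAaBb gametes: TWAB×1, TWAb×1, TWaB×1, TWab×1, TwAB×1, TwAb×1, TwaB×1, Twab×1, tWAB×1, tWAb×1, tWaB×1, tWab×1, twAB×1, twAb×1, twaB×1, twab×1
TtWwAaBb gametes: TWAB×1, TWAb×1, TWaB×1, TWab×1, TwAB×1, TwAb×1, TwaB×1, Twab×1, tWAB×1, tWAb×1, tWaB×1, tWab×1, twAB×1, twAb×1, twaB×1, twab×1
TtWwAaBb×TtWwAaBb grid (16·16=256): TTWWAABB=1 TTWWAABb=2 TTWWAAbb=1 TTWWAaBB=2 TTWWAaBb=4 TTWWAabb=2 TTWWaaBB=1 TTWWaaBb=2 TTWWaabb=1 TTWwAABB=2 TTWwAABb=4 TTWwAAbb=2 TTWwAaBB=4 TTWwAaBb=8 TTWwAabb=4 TTWwaaBB=2 TTWwaaBb=4 TTWwaabb=2 TTwwAABB=1 TTwwAABb=2 TTwwAAbb=1 TTwwAaBB=2 TTwwAaBb=4 TTwwAabb=2 TTwwaaBB=1 TTwwaaBb=2 TTwwaabb=1 TtWWAABB=2 TtWWAABb=4 TtWWAAbb=2 TtWWAaBB=4 TtWWAaBb=8 TtWWAabb=4 TtWWaaBB=2 TtWWaaBb=4 TtWWaabb=2 TtWwAABB=4 TtWwAABb=8 TtWwAAbb=4 TtWwAaBB=8 TtWwAaBb=16 TtWwAabb=8 TtWwaaBB=4 TtWwaaBb=8 TtWwaabb=4 TtwwAABB=2 TtwwAABb=4 TtwwAAbb=2 TtwwAaBB=4 TtwwAaBb=8 TtwwAabb=4 TtwwaaBB=2 TtwwaaBb=4 Ttwwaabb=2 ttWWAABB=1 ttWWAABb=2 ttWWAAbb=1 ttWWAaBB=2 ttWWAaBb=4 ttWWAabb=2 ttWWaaBB=1 ttWWaaBb=2 ttWWaabb=1 ttWwAABB=2 ttWwAABb=4 ttWwAAbb=2 ttWwAaBB=4 ttWwAaBb=8 ttWwAabb=4 ttWwaaBB=2 ttWwaaBb=4 ttWwaabb=2 ttwwAABB=1 ttwwAABb=2 ttwwAAbb=1 ttwwAaBB=2 ttwwAaBb=4 ttwwAabb=2 ttwwaaBB=1 ttwwaaBb=2 ttwwaabb=1
T_ W_ aa B_ hits 27/256; gcd=1; 27÷1/256÷1 = 27/256

P(T_ W_ aa B_) = 27/256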